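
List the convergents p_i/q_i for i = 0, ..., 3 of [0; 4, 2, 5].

Using the convergent recurrence p_i = a_i*p_{i-1} + p_{i-2}, q_i = a_i*q_{i-1} + q_{i-2} with p_{-2}=0, p_{-1}=1, q_{-2}=1, q_{-1}=0:
  i=0: a_0=0, p_0 = 0*1 + 0 = 0, q_0 = 0*0 + 1 = 1.
  i=1: a_1=4, p_1 = 4*0 + 1 = 1, q_1 = 4*1 + 0 = 4.
  i=2: a_2=2, p_2 = 2*1 + 0 = 2, q_2 = 2*4 + 1 = 9.
  i=3: a_3=5, p_3 = 5*2 + 1 = 11, q_3 = 5*9 + 4 = 49.

0/1, 1/4, 2/9, 11/49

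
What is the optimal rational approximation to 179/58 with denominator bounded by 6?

19/6

Expand x = 179/58 as a continued fraction with the Euclidean algorithm:
  179 = 3*58 + 5, so a_0 = 3.
  58 = 11*5 + 3, so a_1 = 11.
  5 = 1*3 + 2, so a_2 = 1.
  3 = 1*2 + 1, so a_3 = 1.
  2 = 2*1 + 0, so a_4 = 2.
so x = [3; 11, 1, 1, 2].
Convergents (p_i = a_i*p_{i-1} + p_{i-2}, q_i = a_i*q_{i-1} + q_{i-2} with p_{-2}=0, p_{-1}=1, q_{-2}=1, q_{-1}=0), until the denominator exceeds 6:
  i=0: a_0=3, p_0 = 3*1 + 0 = 3, q_0 = 3*0 + 1 = 1.
  i=1: a_1=11, p_1 = 11*3 + 1 = 34, q_1 = 11*1 + 0 = 11.
q_1 = 11 > 6, so the last convergent with denominator <= 6 is p_0/q_0 = 3/1.
The closest fraction with denominator <= 6 is either p_0/q_0 or the intermediate fraction (k*p_0 + p_{-1})/(k*q_0 + q_{-1}) with the largest k >= 1 whose denominator stays <= 6; these approach x as k grows, and every other convergent or intermediate fraction in range is farther away.
Largest k: floor((6 - q_{-1})/q_0) = floor((6 - 0)/1) = 6 (using the seeds p_{-1} = 1, q_{-1} = 0).
That gives (6*3 + 1)/(6*1 + 0) = 19/6.
Compare the errors: |x - 3/1| = |179*1 - 3*58|/(58*1) = 5/58, and |x - 19/6| = |179*6 - 19*58|/(58*6) = 28/348.
Cross-multiplying, 28*58 = 1624 < 1740 = 5*348, so 28/348 is smaller: the intermediate fraction 19/6 is closer to x than 3/1.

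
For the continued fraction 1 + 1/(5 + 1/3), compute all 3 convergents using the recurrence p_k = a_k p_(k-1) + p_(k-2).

Using the convergent recurrence p_i = a_i*p_{i-1} + p_{i-2}, q_i = a_i*q_{i-1} + q_{i-2} with p_{-2}=0, p_{-1}=1, q_{-2}=1, q_{-1}=0:
  i=0: a_0=1, p_0 = 1*1 + 0 = 1, q_0 = 1*0 + 1 = 1.
  i=1: a_1=5, p_1 = 5*1 + 1 = 6, q_1 = 5*1 + 0 = 5.
  i=2: a_2=3, p_2 = 3*6 + 1 = 19, q_2 = 3*5 + 1 = 16.

1/1, 6/5, 19/16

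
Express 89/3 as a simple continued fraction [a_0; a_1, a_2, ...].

[29; 1, 2]

Run the Euclidean algorithm on 89 and 3; the successive quotients are the partial quotients a_0, a_1, ... (each step inverts the fractional part left over by the previous one):
  89 = 29*3 + 2, so a_0 = 29.
  3 = 1*2 + 1, so a_1 = 1.
  2 = 2*1 + 0, so a_2 = 2.
The remainder reaches 0 after 3 divisions, so the expansion has 3 partial quotients, read off in order.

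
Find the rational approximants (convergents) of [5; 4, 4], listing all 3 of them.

5/1, 21/4, 89/17

Using the convergent recurrence p_i = a_i*p_{i-1} + p_{i-2}, q_i = a_i*q_{i-1} + q_{i-2} with p_{-2}=0, p_{-1}=1, q_{-2}=1, q_{-1}=0:
  i=0: a_0=5, p_0 = 5*1 + 0 = 5, q_0 = 5*0 + 1 = 1.
  i=1: a_1=4, p_1 = 4*5 + 1 = 21, q_1 = 4*1 + 0 = 4.
  i=2: a_2=4, p_2 = 4*21 + 5 = 89, q_2 = 4*4 + 1 = 17.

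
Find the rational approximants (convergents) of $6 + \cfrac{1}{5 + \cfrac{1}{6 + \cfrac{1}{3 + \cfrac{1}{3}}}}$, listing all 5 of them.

6/1, 31/5, 192/31, 607/98, 2013/325

Using the convergent recurrence p_i = a_i*p_{i-1} + p_{i-2}, q_i = a_i*q_{i-1} + q_{i-2} with p_{-2}=0, p_{-1}=1, q_{-2}=1, q_{-1}=0:
  i=0: a_0=6, p_0 = 6*1 + 0 = 6, q_0 = 6*0 + 1 = 1.
  i=1: a_1=5, p_1 = 5*6 + 1 = 31, q_1 = 5*1 + 0 = 5.
  i=2: a_2=6, p_2 = 6*31 + 6 = 192, q_2 = 6*5 + 1 = 31.
  i=3: a_3=3, p_3 = 3*192 + 31 = 607, q_3 = 3*31 + 5 = 98.
  i=4: a_4=3, p_4 = 3*607 + 192 = 2013, q_4 = 3*98 + 31 = 325.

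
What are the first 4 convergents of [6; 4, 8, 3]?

Using the convergent recurrence p_i = a_i*p_{i-1} + p_{i-2}, q_i = a_i*q_{i-1} + q_{i-2} with p_{-2}=0, p_{-1}=1, q_{-2}=1, q_{-1}=0:
  i=0: a_0=6, p_0 = 6*1 + 0 = 6, q_0 = 6*0 + 1 = 1.
  i=1: a_1=4, p_1 = 4*6 + 1 = 25, q_1 = 4*1 + 0 = 4.
  i=2: a_2=8, p_2 = 8*25 + 6 = 206, q_2 = 8*4 + 1 = 33.
  i=3: a_3=3, p_3 = 3*206 + 25 = 643, q_3 = 3*33 + 4 = 103.

6/1, 25/4, 206/33, 643/103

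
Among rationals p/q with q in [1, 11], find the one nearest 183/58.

Expand x = 183/58 as a continued fraction with the Euclidean algorithm:
  183 = 3*58 + 9, so a_0 = 3.
  58 = 6*9 + 4, so a_1 = 6.
  9 = 2*4 + 1, so a_2 = 2.
  4 = 4*1 + 0, so a_3 = 4.
so x = [3; 6, 2, 4].
Convergents (p_i = a_i*p_{i-1} + p_{i-2}, q_i = a_i*q_{i-1} + q_{i-2} with p_{-2}=0, p_{-1}=1, q_{-2}=1, q_{-1}=0), until the denominator exceeds 11:
  i=0: a_0=3, p_0 = 3*1 + 0 = 3, q_0 = 3*0 + 1 = 1.
  i=1: a_1=6, p_1 = 6*3 + 1 = 19, q_1 = 6*1 + 0 = 6.
  i=2: a_2=2, p_2 = 2*19 + 3 = 41, q_2 = 2*6 + 1 = 13.
q_2 = 13 > 11, so the last convergent with denominator <= 11 is p_1/q_1 = 19/6.
The closest fraction with denominator <= 11 is either p_1/q_1 or the intermediate fraction (k*p_1 + p_0)/(k*q_1 + q_0) with the largest k >= 1 whose denominator stays <= 11; these approach x as k grows, and every other convergent or intermediate fraction in range is farther away.
Largest k: floor((11 - q_0)/q_1) = floor((11 - 1)/6) = 1.
That gives (1*19 + 3)/(1*6 + 1) = 22/7.
Compare the errors: |x - 19/6| = |183*6 - 19*58|/(58*6) = 4/348, and |x - 22/7| = |183*7 - 22*58|/(58*7) = 5/406.
Cross-multiplying, 4*406 = 1624 < 1740 = 5*348, so 4/348 is smaller: the convergent 19/6 is closer to x than 22/7.

19/6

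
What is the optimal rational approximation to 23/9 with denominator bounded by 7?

18/7

Expand x = 23/9 as a continued fraction with the Euclidean algorithm:
  23 = 2*9 + 5, so a_0 = 2.
  9 = 1*5 + 4, so a_1 = 1.
  5 = 1*4 + 1, so a_2 = 1.
  4 = 4*1 + 0, so a_3 = 4.
so x = [2; 1, 1, 4].
Convergents (p_i = a_i*p_{i-1} + p_{i-2}, q_i = a_i*q_{i-1} + q_{i-2} with p_{-2}=0, p_{-1}=1, q_{-2}=1, q_{-1}=0), until the denominator exceeds 7:
  i=0: a_0=2, p_0 = 2*1 + 0 = 2, q_0 = 2*0 + 1 = 1.
  i=1: a_1=1, p_1 = 1*2 + 1 = 3, q_1 = 1*1 + 0 = 1.
  i=2: a_2=1, p_2 = 1*3 + 2 = 5, q_2 = 1*1 + 1 = 2.
  i=3: a_3=4, p_3 = 4*5 + 3 = 23, q_3 = 4*2 + 1 = 9.
q_3 = 9 > 7, so the last convergent with denominator <= 7 is p_2/q_2 = 5/2.
The closest fraction with denominator <= 7 is either p_2/q_2 or the intermediate fraction (k*p_2 + p_1)/(k*q_2 + q_1) with the largest k >= 1 whose denominator stays <= 7; these approach x as k grows, and every other convergent or intermediate fraction in range is farther away.
Largest k: floor((7 - q_1)/q_2) = floor((7 - 1)/2) = 3.
That gives (3*5 + 3)/(3*2 + 1) = 18/7.
Compare the errors: |x - 5/2| = |23*2 - 5*9|/(9*2) = 1/18, and |x - 18/7| = |23*7 - 18*9|/(9*7) = 1/63.
Cross-multiplying, 1*18 = 18 < 63 = 1*63, so 1/63 is smaller: the intermediate fraction 18/7 is closer to x than 5/2.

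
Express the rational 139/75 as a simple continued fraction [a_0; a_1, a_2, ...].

Run the Euclidean algorithm on 139 and 75; the successive quotients are the partial quotients a_0, a_1, ... (each step inverts the fractional part left over by the previous one):
  139 = 1*75 + 64, so a_0 = 1.
  75 = 1*64 + 11, so a_1 = 1.
  64 = 5*11 + 9, so a_2 = 5.
  11 = 1*9 + 2, so a_3 = 1.
  9 = 4*2 + 1, so a_4 = 4.
  2 = 2*1 + 0, so a_5 = 2.
The remainder reaches 0 after 6 divisions, so the expansion has 6 partial quotients, read off in order.

[1; 1, 5, 1, 4, 2]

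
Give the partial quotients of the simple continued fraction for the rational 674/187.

[3; 1, 1, 1, 1, 8, 1, 3]

Run the Euclidean algorithm on 674 and 187; the successive quotients are the partial quotients a_0, a_1, ... (each step inverts the fractional part left over by the previous one):
  674 = 3*187 + 113, so a_0 = 3.
  187 = 1*113 + 74, so a_1 = 1.
  113 = 1*74 + 39, so a_2 = 1.
  74 = 1*39 + 35, so a_3 = 1.
  39 = 1*35 + 4, so a_4 = 1.
  35 = 8*4 + 3, so a_5 = 8.
  4 = 1*3 + 1, so a_6 = 1.
  3 = 3*1 + 0, so a_7 = 3.
The remainder reaches 0 after 8 divisions, so the expansion has 8 partial quotients, read off in order.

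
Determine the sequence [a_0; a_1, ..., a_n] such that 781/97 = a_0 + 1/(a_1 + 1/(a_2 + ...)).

[8; 19, 2, 2]

Run the Euclidean algorithm on 781 and 97; the successive quotients are the partial quotients a_0, a_1, ... (each step inverts the fractional part left over by the previous one):
  781 = 8*97 + 5, so a_0 = 8.
  97 = 19*5 + 2, so a_1 = 19.
  5 = 2*2 + 1, so a_2 = 2.
  2 = 2*1 + 0, so a_3 = 2.
The remainder reaches 0 after 4 divisions, so the expansion has 4 partial quotients, read off in order.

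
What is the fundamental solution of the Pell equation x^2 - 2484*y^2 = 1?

First expand sqrt(2484) as a continued fraction. With x_i = (sqrt(2484) + m_i)/d_i and (m_0, d_0) = (0, 1): a_0 = floor(sqrt(2484)) = 49, since 49^2 = 2401 <= 2484 < 2500 = 50^2.
Iterate m_{i+1} = d_i*a_i - m_i, d_{i+1} = (2484 - m_{i+1}^2)/d_i, a_{i+1} = floor((a_0 + m_{i+1})/d_{i+1}):
  m_1 = 1*49 - 0 = 49, d_1 = (2484 - 49^2)/1 = 83/1 = 83, a_1 = floor((49 + 49)/83) = 1.
  m_2 = 83*1 - 49 = 34, d_2 = (2484 - 34^2)/83 = 1328/83 = 16, a_2 = floor((49 + 34)/16) = 5.
  m_3 = 16*5 - 34 = 46, d_3 = (2484 - 46^2)/16 = 368/16 = 23, a_3 = floor((49 + 46)/23) = 4.
  m_4 = 23*4 - 46 = 46, d_4 = (2484 - 46^2)/23 = 368/23 = 16, a_4 = floor((49 + 46)/16) = 5.
  m_5 = 16*5 - 46 = 34, d_5 = (2484 - 34^2)/16 = 1328/16 = 83, a_5 = floor((49 + 34)/83) = 1.
  m_6 = 83*1 - 34 = 49, d_6 = (2484 - 49^2)/83 = 83/83 = 1, a_6 = floor((49 + 49)/1) = 98.
  m_7 = 1*98 - 49 = 49, d_7 = (2484 - 49^2)/1 = 83/1 = 83: (m_7, d_7) = (m_1, d_1) = (49, 83), so from here the quotients repeat a_1, ..., a_6; the period length is 6.
So sqrt(2484) = [49; (1, 5, 4, 5, 1, 98)] with period length k = 6.
k is even, so the fundamental solution of x^2 - 2484y^2 = 1 is (p_{k-1}, q_{k-1}) = (p_5, q_5); compute convergents through index 5.
Convergents (p_i = a_i*p_{i-1} + p_{i-2}, q_i = a_i*q_{i-1} + q_{i-2} with p_{-2}=0, p_{-1}=1, q_{-2}=1, q_{-1}=0):
  i=0: a_0=49, p_0 = 49*1 + 0 = 49, q_0 = 49*0 + 1 = 1.
  i=1: a_1=1, p_1 = 1*49 + 1 = 50, q_1 = 1*1 + 0 = 1.
  i=2: a_2=5, p_2 = 5*50 + 49 = 299, q_2 = 5*1 + 1 = 6.
  i=3: a_3=4, p_3 = 4*299 + 50 = 1246, q_3 = 4*6 + 1 = 25.
  i=4: a_4=5, p_4 = 5*1246 + 299 = 6529, q_4 = 5*25 + 6 = 131.
  i=5: a_5=1, p_5 = 1*6529 + 1246 = 7775, q_5 = 1*131 + 25 = 156.
Check: 7775^2 - 2484*156^2 = 60450625 - 60450624 = 1, so (x, y) = (7775, 156) solves the equation, and by the theorem it is the least positive solution.

(x, y) = (7775, 156)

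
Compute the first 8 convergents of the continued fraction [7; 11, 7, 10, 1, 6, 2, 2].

Using the convergent recurrence p_i = a_i*p_{i-1} + p_{i-2}, q_i = a_i*q_{i-1} + q_{i-2} with p_{-2}=0, p_{-1}=1, q_{-2}=1, q_{-1}=0:
  i=0: a_0=7, p_0 = 7*1 + 0 = 7, q_0 = 7*0 + 1 = 1.
  i=1: a_1=11, p_1 = 11*7 + 1 = 78, q_1 = 11*1 + 0 = 11.
  i=2: a_2=7, p_2 = 7*78 + 7 = 553, q_2 = 7*11 + 1 = 78.
  i=3: a_3=10, p_3 = 10*553 + 78 = 5608, q_3 = 10*78 + 11 = 791.
  i=4: a_4=1, p_4 = 1*5608 + 553 = 6161, q_4 = 1*791 + 78 = 869.
  i=5: a_5=6, p_5 = 6*6161 + 5608 = 42574, q_5 = 6*869 + 791 = 6005.
  i=6: a_6=2, p_6 = 2*42574 + 6161 = 91309, q_6 = 2*6005 + 869 = 12879.
  i=7: a_7=2, p_7 = 2*91309 + 42574 = 225192, q_7 = 2*12879 + 6005 = 31763.

7/1, 78/11, 553/78, 5608/791, 6161/869, 42574/6005, 91309/12879, 225192/31763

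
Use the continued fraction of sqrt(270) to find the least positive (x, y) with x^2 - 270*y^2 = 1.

(x, y) = (5291, 322)

First expand sqrt(270) as a continued fraction. With x_i = (sqrt(270) + m_i)/d_i and (m_0, d_0) = (0, 1): a_0 = floor(sqrt(270)) = 16, since 16^2 = 256 <= 270 < 289 = 17^2.
Iterate m_{i+1} = d_i*a_i - m_i, d_{i+1} = (270 - m_{i+1}^2)/d_i, a_{i+1} = floor((a_0 + m_{i+1})/d_{i+1}):
  m_1 = 1*16 - 0 = 16, d_1 = (270 - 16^2)/1 = 14/1 = 14, a_1 = floor((16 + 16)/14) = 2.
  m_2 = 14*2 - 16 = 12, d_2 = (270 - 12^2)/14 = 126/14 = 9, a_2 = floor((16 + 12)/9) = 3.
  m_3 = 9*3 - 12 = 15, d_3 = (270 - 15^2)/9 = 45/9 = 5, a_3 = floor((16 + 15)/5) = 6.
  m_4 = 5*6 - 15 = 15, d_4 = (270 - 15^2)/5 = 45/5 = 9, a_4 = floor((16 + 15)/9) = 3.
  m_5 = 9*3 - 15 = 12, d_5 = (270 - 12^2)/9 = 126/9 = 14, a_5 = floor((16 + 12)/14) = 2.
  m_6 = 14*2 - 12 = 16, d_6 = (270 - 16^2)/14 = 14/14 = 1, a_6 = floor((16 + 16)/1) = 32.
  m_7 = 1*32 - 16 = 16, d_7 = (270 - 16^2)/1 = 14/1 = 14: (m_7, d_7) = (m_1, d_1) = (16, 14), so from here the quotients repeat a_1, ..., a_6; the period length is 6.
So sqrt(270) = [16; (2, 3, 6, 3, 2, 32)] with period length k = 6.
k is even, so the fundamental solution of x^2 - 270y^2 = 1 is (p_{k-1}, q_{k-1}) = (p_5, q_5); compute convergents through index 5.
Convergents (p_i = a_i*p_{i-1} + p_{i-2}, q_i = a_i*q_{i-1} + q_{i-2} with p_{-2}=0, p_{-1}=1, q_{-2}=1, q_{-1}=0):
  i=0: a_0=16, p_0 = 16*1 + 0 = 16, q_0 = 16*0 + 1 = 1.
  i=1: a_1=2, p_1 = 2*16 + 1 = 33, q_1 = 2*1 + 0 = 2.
  i=2: a_2=3, p_2 = 3*33 + 16 = 115, q_2 = 3*2 + 1 = 7.
  i=3: a_3=6, p_3 = 6*115 + 33 = 723, q_3 = 6*7 + 2 = 44.
  i=4: a_4=3, p_4 = 3*723 + 115 = 2284, q_4 = 3*44 + 7 = 139.
  i=5: a_5=2, p_5 = 2*2284 + 723 = 5291, q_5 = 2*139 + 44 = 322.
Check: 5291^2 - 270*322^2 = 27994681 - 27994680 = 1, so (x, y) = (5291, 322) solves the equation, and by the theorem it is the least positive solution.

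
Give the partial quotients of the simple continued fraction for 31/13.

Run the Euclidean algorithm on 31 and 13; the successive quotients are the partial quotients a_0, a_1, ... (each step inverts the fractional part left over by the previous one):
  31 = 2*13 + 5, so a_0 = 2.
  13 = 2*5 + 3, so a_1 = 2.
  5 = 1*3 + 2, so a_2 = 1.
  3 = 1*2 + 1, so a_3 = 1.
  2 = 2*1 + 0, so a_4 = 2.
The remainder reaches 0 after 5 divisions, so the expansion has 5 partial quotients, read off in order.

[2; 2, 1, 1, 2]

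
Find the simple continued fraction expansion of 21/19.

Run the Euclidean algorithm on 21 and 19; the successive quotients are the partial quotients a_0, a_1, ... (each step inverts the fractional part left over by the previous one):
  21 = 1*19 + 2, so a_0 = 1.
  19 = 9*2 + 1, so a_1 = 9.
  2 = 2*1 + 0, so a_2 = 2.
The remainder reaches 0 after 3 divisions, so the expansion has 3 partial quotients, read off in order.

[1; 9, 2]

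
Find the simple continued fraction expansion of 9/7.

Run the Euclidean algorithm on 9 and 7; the successive quotients are the partial quotients a_0, a_1, ... (each step inverts the fractional part left over by the previous one):
  9 = 1*7 + 2, so a_0 = 1.
  7 = 3*2 + 1, so a_1 = 3.
  2 = 2*1 + 0, so a_2 = 2.
The remainder reaches 0 after 3 divisions, so the expansion has 3 partial quotients, read off in order.

[1; 3, 2]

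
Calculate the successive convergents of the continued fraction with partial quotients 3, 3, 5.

Using the convergent recurrence p_i = a_i*p_{i-1} + p_{i-2}, q_i = a_i*q_{i-1} + q_{i-2} with p_{-2}=0, p_{-1}=1, q_{-2}=1, q_{-1}=0:
  i=0: a_0=3, p_0 = 3*1 + 0 = 3, q_0 = 3*0 + 1 = 1.
  i=1: a_1=3, p_1 = 3*3 + 1 = 10, q_1 = 3*1 + 0 = 3.
  i=2: a_2=5, p_2 = 5*10 + 3 = 53, q_2 = 5*3 + 1 = 16.

3/1, 10/3, 53/16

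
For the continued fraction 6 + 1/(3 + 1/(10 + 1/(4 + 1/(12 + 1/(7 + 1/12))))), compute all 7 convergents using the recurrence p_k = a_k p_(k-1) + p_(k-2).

6/1, 19/3, 196/31, 803/127, 9832/1555, 69627/11012, 845356/133699

Using the convergent recurrence p_i = a_i*p_{i-1} + p_{i-2}, q_i = a_i*q_{i-1} + q_{i-2} with p_{-2}=0, p_{-1}=1, q_{-2}=1, q_{-1}=0:
  i=0: a_0=6, p_0 = 6*1 + 0 = 6, q_0 = 6*0 + 1 = 1.
  i=1: a_1=3, p_1 = 3*6 + 1 = 19, q_1 = 3*1 + 0 = 3.
  i=2: a_2=10, p_2 = 10*19 + 6 = 196, q_2 = 10*3 + 1 = 31.
  i=3: a_3=4, p_3 = 4*196 + 19 = 803, q_3 = 4*31 + 3 = 127.
  i=4: a_4=12, p_4 = 12*803 + 196 = 9832, q_4 = 12*127 + 31 = 1555.
  i=5: a_5=7, p_5 = 7*9832 + 803 = 69627, q_5 = 7*1555 + 127 = 11012.
  i=6: a_6=12, p_6 = 12*69627 + 9832 = 845356, q_6 = 12*11012 + 1555 = 133699.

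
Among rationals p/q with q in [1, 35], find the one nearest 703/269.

81/31

Expand x = 703/269 as a continued fraction with the Euclidean algorithm:
  703 = 2*269 + 165, so a_0 = 2.
  269 = 1*165 + 104, so a_1 = 1.
  165 = 1*104 + 61, so a_2 = 1.
  104 = 1*61 + 43, so a_3 = 1.
  61 = 1*43 + 18, so a_4 = 1.
  43 = 2*18 + 7, so a_5 = 2.
  18 = 2*7 + 4, so a_6 = 2.
  7 = 1*4 + 3, so a_7 = 1.
  4 = 1*3 + 1, so a_8 = 1.
  3 = 3*1 + 0, so a_9 = 3.
so x = [2; 1, 1, 1, 1, 2, 2, 1, 1, 3].
Convergents (p_i = a_i*p_{i-1} + p_{i-2}, q_i = a_i*q_{i-1} + q_{i-2} with p_{-2}=0, p_{-1}=1, q_{-2}=1, q_{-1}=0), until the denominator exceeds 35:
  i=0: a_0=2, p_0 = 2*1 + 0 = 2, q_0 = 2*0 + 1 = 1.
  i=1: a_1=1, p_1 = 1*2 + 1 = 3, q_1 = 1*1 + 0 = 1.
  i=2: a_2=1, p_2 = 1*3 + 2 = 5, q_2 = 1*1 + 1 = 2.
  i=3: a_3=1, p_3 = 1*5 + 3 = 8, q_3 = 1*2 + 1 = 3.
  i=4: a_4=1, p_4 = 1*8 + 5 = 13, q_4 = 1*3 + 2 = 5.
  i=5: a_5=2, p_5 = 2*13 + 8 = 34, q_5 = 2*5 + 3 = 13.
  i=6: a_6=2, p_6 = 2*34 + 13 = 81, q_6 = 2*13 + 5 = 31.
  i=7: a_7=1, p_7 = 1*81 + 34 = 115, q_7 = 1*31 + 13 = 44.
q_7 = 44 > 35, so the last convergent with denominator <= 35 is p_6/q_6 = 81/31.
The closest fraction with denominator <= 35 is either p_6/q_6 or the intermediate fraction (k*p_6 + p_5)/(k*q_6 + q_5) with the largest k >= 1 whose denominator stays <= 35; these approach x as k grows, and every other convergent or intermediate fraction in range is farther away.
Largest k: floor((35 - q_5)/q_6) = floor((35 - 13)/31) = 0.
Since k = 0, no intermediate fraction beyond p_6/q_6 has denominator <= 35, so the convergent 81/31 is the closest (its error is |703*31 - 81*269|/(269*31) = 4/8339).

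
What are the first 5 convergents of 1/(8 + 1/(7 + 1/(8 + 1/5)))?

Using the convergent recurrence p_i = a_i*p_{i-1} + p_{i-2}, q_i = a_i*q_{i-1} + q_{i-2} with p_{-2}=0, p_{-1}=1, q_{-2}=1, q_{-1}=0:
  i=0: a_0=0, p_0 = 0*1 + 0 = 0, q_0 = 0*0 + 1 = 1.
  i=1: a_1=8, p_1 = 8*0 + 1 = 1, q_1 = 8*1 + 0 = 8.
  i=2: a_2=7, p_2 = 7*1 + 0 = 7, q_2 = 7*8 + 1 = 57.
  i=3: a_3=8, p_3 = 8*7 + 1 = 57, q_3 = 8*57 + 8 = 464.
  i=4: a_4=5, p_4 = 5*57 + 7 = 292, q_4 = 5*464 + 57 = 2377.

0/1, 1/8, 7/57, 57/464, 292/2377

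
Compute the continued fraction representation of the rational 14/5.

[2; 1, 4]

Run the Euclidean algorithm on 14 and 5; the successive quotients are the partial quotients a_0, a_1, ... (each step inverts the fractional part left over by the previous one):
  14 = 2*5 + 4, so a_0 = 2.
  5 = 1*4 + 1, so a_1 = 1.
  4 = 4*1 + 0, so a_2 = 4.
The remainder reaches 0 after 3 divisions, so the expansion has 3 partial quotients, read off in order.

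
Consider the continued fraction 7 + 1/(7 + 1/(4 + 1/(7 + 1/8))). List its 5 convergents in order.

Using the convergent recurrence p_i = a_i*p_{i-1} + p_{i-2}, q_i = a_i*q_{i-1} + q_{i-2} with p_{-2}=0, p_{-1}=1, q_{-2}=1, q_{-1}=0:
  i=0: a_0=7, p_0 = 7*1 + 0 = 7, q_0 = 7*0 + 1 = 1.
  i=1: a_1=7, p_1 = 7*7 + 1 = 50, q_1 = 7*1 + 0 = 7.
  i=2: a_2=4, p_2 = 4*50 + 7 = 207, q_2 = 4*7 + 1 = 29.
  i=3: a_3=7, p_3 = 7*207 + 50 = 1499, q_3 = 7*29 + 7 = 210.
  i=4: a_4=8, p_4 = 8*1499 + 207 = 12199, q_4 = 8*210 + 29 = 1709.

7/1, 50/7, 207/29, 1499/210, 12199/1709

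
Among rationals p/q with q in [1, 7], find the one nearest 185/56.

Expand x = 185/56 as a continued fraction with the Euclidean algorithm:
  185 = 3*56 + 17, so a_0 = 3.
  56 = 3*17 + 5, so a_1 = 3.
  17 = 3*5 + 2, so a_2 = 3.
  5 = 2*2 + 1, so a_3 = 2.
  2 = 2*1 + 0, so a_4 = 2.
so x = [3; 3, 3, 2, 2].
Convergents (p_i = a_i*p_{i-1} + p_{i-2}, q_i = a_i*q_{i-1} + q_{i-2} with p_{-2}=0, p_{-1}=1, q_{-2}=1, q_{-1}=0), until the denominator exceeds 7:
  i=0: a_0=3, p_0 = 3*1 + 0 = 3, q_0 = 3*0 + 1 = 1.
  i=1: a_1=3, p_1 = 3*3 + 1 = 10, q_1 = 3*1 + 0 = 3.
  i=2: a_2=3, p_2 = 3*10 + 3 = 33, q_2 = 3*3 + 1 = 10.
q_2 = 10 > 7, so the last convergent with denominator <= 7 is p_1/q_1 = 10/3.
The closest fraction with denominator <= 7 is either p_1/q_1 or the intermediate fraction (k*p_1 + p_0)/(k*q_1 + q_0) with the largest k >= 1 whose denominator stays <= 7; these approach x as k grows, and every other convergent or intermediate fraction in range is farther away.
Largest k: floor((7 - q_0)/q_1) = floor((7 - 1)/3) = 2.
That gives (2*10 + 3)/(2*3 + 1) = 23/7.
Compare the errors: |x - 10/3| = |185*3 - 10*56|/(56*3) = 5/168, and |x - 23/7| = |185*7 - 23*56|/(56*7) = 7/392.
Cross-multiplying, 7*168 = 1176 < 1960 = 5*392, so 7/392 is smaller: the intermediate fraction 23/7 is closer to x than 10/3.

23/7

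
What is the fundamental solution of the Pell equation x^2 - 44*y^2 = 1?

(x, y) = (199, 30)

First expand sqrt(44) as a continued fraction. With x_i = (sqrt(44) + m_i)/d_i and (m_0, d_0) = (0, 1): a_0 = floor(sqrt(44)) = 6, since 6^2 = 36 <= 44 < 49 = 7^2.
Iterate m_{i+1} = d_i*a_i - m_i, d_{i+1} = (44 - m_{i+1}^2)/d_i, a_{i+1} = floor((a_0 + m_{i+1})/d_{i+1}):
  m_1 = 1*6 - 0 = 6, d_1 = (44 - 6^2)/1 = 8/1 = 8, a_1 = floor((6 + 6)/8) = 1.
  m_2 = 8*1 - 6 = 2, d_2 = (44 - 2^2)/8 = 40/8 = 5, a_2 = floor((6 + 2)/5) = 1.
  m_3 = 5*1 - 2 = 3, d_3 = (44 - 3^2)/5 = 35/5 = 7, a_3 = floor((6 + 3)/7) = 1.
  m_4 = 7*1 - 3 = 4, d_4 = (44 - 4^2)/7 = 28/7 = 4, a_4 = floor((6 + 4)/4) = 2.
  m_5 = 4*2 - 4 = 4, d_5 = (44 - 4^2)/4 = 28/4 = 7, a_5 = floor((6 + 4)/7) = 1.
  m_6 = 7*1 - 4 = 3, d_6 = (44 - 3^2)/7 = 35/7 = 5, a_6 = floor((6 + 3)/5) = 1.
  m_7 = 5*1 - 3 = 2, d_7 = (44 - 2^2)/5 = 40/5 = 8, a_7 = floor((6 + 2)/8) = 1.
  m_8 = 8*1 - 2 = 6, d_8 = (44 - 6^2)/8 = 8/8 = 1, a_8 = floor((6 + 6)/1) = 12.
  m_9 = 1*12 - 6 = 6, d_9 = (44 - 6^2)/1 = 8/1 = 8: (m_9, d_9) = (m_1, d_1) = (6, 8), so from here the quotients repeat a_1, ..., a_8; the period length is 8.
So sqrt(44) = [6; (1, 1, 1, 2, 1, 1, 1, 12)] with period length k = 8.
k is even, so the fundamental solution of x^2 - 44y^2 = 1 is (p_{k-1}, q_{k-1}) = (p_7, q_7); compute convergents through index 7.
Convergents (p_i = a_i*p_{i-1} + p_{i-2}, q_i = a_i*q_{i-1} + q_{i-2} with p_{-2}=0, p_{-1}=1, q_{-2}=1, q_{-1}=0):
  i=0: a_0=6, p_0 = 6*1 + 0 = 6, q_0 = 6*0 + 1 = 1.
  i=1: a_1=1, p_1 = 1*6 + 1 = 7, q_1 = 1*1 + 0 = 1.
  i=2: a_2=1, p_2 = 1*7 + 6 = 13, q_2 = 1*1 + 1 = 2.
  i=3: a_3=1, p_3 = 1*13 + 7 = 20, q_3 = 1*2 + 1 = 3.
  i=4: a_4=2, p_4 = 2*20 + 13 = 53, q_4 = 2*3 + 2 = 8.
  i=5: a_5=1, p_5 = 1*53 + 20 = 73, q_5 = 1*8 + 3 = 11.
  i=6: a_6=1, p_6 = 1*73 + 53 = 126, q_6 = 1*11 + 8 = 19.
  i=7: a_7=1, p_7 = 1*126 + 73 = 199, q_7 = 1*19 + 11 = 30.
Check: 199^2 - 44*30^2 = 39601 - 39600 = 1, so (x, y) = (199, 30) solves the equation, and by the theorem it is the least positive solution.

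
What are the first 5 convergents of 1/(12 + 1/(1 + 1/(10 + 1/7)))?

0/1, 1/12, 1/13, 11/142, 78/1007

Using the convergent recurrence p_i = a_i*p_{i-1} + p_{i-2}, q_i = a_i*q_{i-1} + q_{i-2} with p_{-2}=0, p_{-1}=1, q_{-2}=1, q_{-1}=0:
  i=0: a_0=0, p_0 = 0*1 + 0 = 0, q_0 = 0*0 + 1 = 1.
  i=1: a_1=12, p_1 = 12*0 + 1 = 1, q_1 = 12*1 + 0 = 12.
  i=2: a_2=1, p_2 = 1*1 + 0 = 1, q_2 = 1*12 + 1 = 13.
  i=3: a_3=10, p_3 = 10*1 + 1 = 11, q_3 = 10*13 + 12 = 142.
  i=4: a_4=7, p_4 = 7*11 + 1 = 78, q_4 = 7*142 + 13 = 1007.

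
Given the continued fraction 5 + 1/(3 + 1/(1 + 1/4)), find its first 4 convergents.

Using the convergent recurrence p_i = a_i*p_{i-1} + p_{i-2}, q_i = a_i*q_{i-1} + q_{i-2} with p_{-2}=0, p_{-1}=1, q_{-2}=1, q_{-1}=0:
  i=0: a_0=5, p_0 = 5*1 + 0 = 5, q_0 = 5*0 + 1 = 1.
  i=1: a_1=3, p_1 = 3*5 + 1 = 16, q_1 = 3*1 + 0 = 3.
  i=2: a_2=1, p_2 = 1*16 + 5 = 21, q_2 = 1*3 + 1 = 4.
  i=3: a_3=4, p_3 = 4*21 + 16 = 100, q_3 = 4*4 + 3 = 19.

5/1, 16/3, 21/4, 100/19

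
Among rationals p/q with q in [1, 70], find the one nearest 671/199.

Expand x = 671/199 as a continued fraction with the Euclidean algorithm:
  671 = 3*199 + 74, so a_0 = 3.
  199 = 2*74 + 51, so a_1 = 2.
  74 = 1*51 + 23, so a_2 = 1.
  51 = 2*23 + 5, so a_3 = 2.
  23 = 4*5 + 3, so a_4 = 4.
  5 = 1*3 + 2, so a_5 = 1.
  3 = 1*2 + 1, so a_6 = 1.
  2 = 2*1 + 0, so a_7 = 2.
so x = [3; 2, 1, 2, 4, 1, 1, 2].
Convergents (p_i = a_i*p_{i-1} + p_{i-2}, q_i = a_i*q_{i-1} + q_{i-2} with p_{-2}=0, p_{-1}=1, q_{-2}=1, q_{-1}=0), until the denominator exceeds 70:
  i=0: a_0=3, p_0 = 3*1 + 0 = 3, q_0 = 3*0 + 1 = 1.
  i=1: a_1=2, p_1 = 2*3 + 1 = 7, q_1 = 2*1 + 0 = 2.
  i=2: a_2=1, p_2 = 1*7 + 3 = 10, q_2 = 1*2 + 1 = 3.
  i=3: a_3=2, p_3 = 2*10 + 7 = 27, q_3 = 2*3 + 2 = 8.
  i=4: a_4=4, p_4 = 4*27 + 10 = 118, q_4 = 4*8 + 3 = 35.
  i=5: a_5=1, p_5 = 1*118 + 27 = 145, q_5 = 1*35 + 8 = 43.
  i=6: a_6=1, p_6 = 1*145 + 118 = 263, q_6 = 1*43 + 35 = 78.
q_6 = 78 > 70, so the last convergent with denominator <= 70 is p_5/q_5 = 145/43.
The closest fraction with denominator <= 70 is either p_5/q_5 or the intermediate fraction (k*p_5 + p_4)/(k*q_5 + q_4) with the largest k >= 1 whose denominator stays <= 70; these approach x as k grows, and every other convergent or intermediate fraction in range is farther away.
Largest k: floor((70 - q_4)/q_5) = floor((70 - 35)/43) = 0.
Since k = 0, no intermediate fraction beyond p_5/q_5 has denominator <= 70, so the convergent 145/43 is the closest (its error is |671*43 - 145*199|/(199*43) = 2/8557).

145/43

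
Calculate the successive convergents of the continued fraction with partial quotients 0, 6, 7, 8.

Using the convergent recurrence p_i = a_i*p_{i-1} + p_{i-2}, q_i = a_i*q_{i-1} + q_{i-2} with p_{-2}=0, p_{-1}=1, q_{-2}=1, q_{-1}=0:
  i=0: a_0=0, p_0 = 0*1 + 0 = 0, q_0 = 0*0 + 1 = 1.
  i=1: a_1=6, p_1 = 6*0 + 1 = 1, q_1 = 6*1 + 0 = 6.
  i=2: a_2=7, p_2 = 7*1 + 0 = 7, q_2 = 7*6 + 1 = 43.
  i=3: a_3=8, p_3 = 8*7 + 1 = 57, q_3 = 8*43 + 6 = 350.

0/1, 1/6, 7/43, 57/350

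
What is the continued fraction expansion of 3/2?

Run the Euclidean algorithm on 3 and 2; the successive quotients are the partial quotients a_0, a_1, ... (each step inverts the fractional part left over by the previous one):
  3 = 1*2 + 1, so a_0 = 1.
  2 = 2*1 + 0, so a_1 = 2.
The remainder reaches 0 after 2 divisions, so the expansion has 2 partial quotients, read off in order.

[1; 2]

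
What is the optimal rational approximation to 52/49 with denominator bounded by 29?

17/16

Expand x = 52/49 as a continued fraction with the Euclidean algorithm:
  52 = 1*49 + 3, so a_0 = 1.
  49 = 16*3 + 1, so a_1 = 16.
  3 = 3*1 + 0, so a_2 = 3.
so x = [1; 16, 3].
Convergents (p_i = a_i*p_{i-1} + p_{i-2}, q_i = a_i*q_{i-1} + q_{i-2} with p_{-2}=0, p_{-1}=1, q_{-2}=1, q_{-1}=0), until the denominator exceeds 29:
  i=0: a_0=1, p_0 = 1*1 + 0 = 1, q_0 = 1*0 + 1 = 1.
  i=1: a_1=16, p_1 = 16*1 + 1 = 17, q_1 = 16*1 + 0 = 16.
  i=2: a_2=3, p_2 = 3*17 + 1 = 52, q_2 = 3*16 + 1 = 49.
q_2 = 49 > 29, so the last convergent with denominator <= 29 is p_1/q_1 = 17/16.
The closest fraction with denominator <= 29 is either p_1/q_1 or the intermediate fraction (k*p_1 + p_0)/(k*q_1 + q_0) with the largest k >= 1 whose denominator stays <= 29; these approach x as k grows, and every other convergent or intermediate fraction in range is farther away.
Largest k: floor((29 - q_0)/q_1) = floor((29 - 1)/16) = 1.
That gives (1*17 + 1)/(1*16 + 1) = 18/17.
Compare the errors: |x - 17/16| = |52*16 - 17*49|/(49*16) = 1/784, and |x - 18/17| = |52*17 - 18*49|/(49*17) = 2/833.
Cross-multiplying, 1*833 = 833 < 1568 = 2*784, so 1/784 is smaller: the convergent 17/16 is closer to x than 18/17.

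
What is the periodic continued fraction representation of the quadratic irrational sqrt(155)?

[12; (2, 4, 2, 24)]

Write x_i = (sqrt(155) + m_i)/d_i with (m_0, d_0) = (0, 1). a_0 = floor(sqrt(155)) = 12, since 12^2 = 144 <= 155 < 169 = 13^2.
Iterate m_{i+1} = d_i*a_i - m_i, d_{i+1} = (155 - m_{i+1}^2)/d_i, a_{i+1} = floor((a_0 + m_{i+1})/d_{i+1}):
  m_1 = 1*12 - 0 = 12, d_1 = (155 - 12^2)/1 = 11/1 = 11, a_1 = floor((12 + 12)/11) = 2.
  m_2 = 11*2 - 12 = 10, d_2 = (155 - 10^2)/11 = 55/11 = 5, a_2 = floor((12 + 10)/5) = 4.
  m_3 = 5*4 - 10 = 10, d_3 = (155 - 10^2)/5 = 55/5 = 11, a_3 = floor((12 + 10)/11) = 2.
  m_4 = 11*2 - 10 = 12, d_4 = (155 - 12^2)/11 = 11/11 = 1, a_4 = floor((12 + 12)/1) = 24.
  m_5 = 1*24 - 12 = 12, d_5 = (155 - 12^2)/1 = 11/1 = 11: (m_5, d_5) = (m_1, d_1) = (12, 11), so from here the quotients repeat a_1, ..., a_4; the period length is 4.
Hence the expansion of sqrt(155) is a_0 = 12 followed by the repeating block 2, 4, 2, 24 (period 4).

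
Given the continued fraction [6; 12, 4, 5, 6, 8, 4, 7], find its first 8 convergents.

6/1, 73/12, 298/49, 1563/257, 9676/1591, 78971/12985, 325560/53531, 2357891/387702

Using the convergent recurrence p_i = a_i*p_{i-1} + p_{i-2}, q_i = a_i*q_{i-1} + q_{i-2} with p_{-2}=0, p_{-1}=1, q_{-2}=1, q_{-1}=0:
  i=0: a_0=6, p_0 = 6*1 + 0 = 6, q_0 = 6*0 + 1 = 1.
  i=1: a_1=12, p_1 = 12*6 + 1 = 73, q_1 = 12*1 + 0 = 12.
  i=2: a_2=4, p_2 = 4*73 + 6 = 298, q_2 = 4*12 + 1 = 49.
  i=3: a_3=5, p_3 = 5*298 + 73 = 1563, q_3 = 5*49 + 12 = 257.
  i=4: a_4=6, p_4 = 6*1563 + 298 = 9676, q_4 = 6*257 + 49 = 1591.
  i=5: a_5=8, p_5 = 8*9676 + 1563 = 78971, q_5 = 8*1591 + 257 = 12985.
  i=6: a_6=4, p_6 = 4*78971 + 9676 = 325560, q_6 = 4*12985 + 1591 = 53531.
  i=7: a_7=7, p_7 = 7*325560 + 78971 = 2357891, q_7 = 7*53531 + 12985 = 387702.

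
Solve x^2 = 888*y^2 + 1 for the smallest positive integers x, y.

First expand sqrt(888) as a continued fraction. With x_i = (sqrt(888) + m_i)/d_i and (m_0, d_0) = (0, 1): a_0 = floor(sqrt(888)) = 29, since 29^2 = 841 <= 888 < 900 = 30^2.
Iterate m_{i+1} = d_i*a_i - m_i, d_{i+1} = (888 - m_{i+1}^2)/d_i, a_{i+1} = floor((a_0 + m_{i+1})/d_{i+1}):
  m_1 = 1*29 - 0 = 29, d_1 = (888 - 29^2)/1 = 47/1 = 47, a_1 = floor((29 + 29)/47) = 1.
  m_2 = 47*1 - 29 = 18, d_2 = (888 - 18^2)/47 = 564/47 = 12, a_2 = floor((29 + 18)/12) = 3.
  m_3 = 12*3 - 18 = 18, d_3 = (888 - 18^2)/12 = 564/12 = 47, a_3 = floor((29 + 18)/47) = 1.
  m_4 = 47*1 - 18 = 29, d_4 = (888 - 29^2)/47 = 47/47 = 1, a_4 = floor((29 + 29)/1) = 58.
  m_5 = 1*58 - 29 = 29, d_5 = (888 - 29^2)/1 = 47/1 = 47: (m_5, d_5) = (m_1, d_1) = (29, 47), so from here the quotients repeat a_1, ..., a_4; the period length is 4.
So sqrt(888) = [29; (1, 3, 1, 58)] with period length k = 4.
k is even, so the fundamental solution of x^2 - 888y^2 = 1 is (p_{k-1}, q_{k-1}) = (p_3, q_3); compute convergents through index 3.
Convergents (p_i = a_i*p_{i-1} + p_{i-2}, q_i = a_i*q_{i-1} + q_{i-2} with p_{-2}=0, p_{-1}=1, q_{-2}=1, q_{-1}=0):
  i=0: a_0=29, p_0 = 29*1 + 0 = 29, q_0 = 29*0 + 1 = 1.
  i=1: a_1=1, p_1 = 1*29 + 1 = 30, q_1 = 1*1 + 0 = 1.
  i=2: a_2=3, p_2 = 3*30 + 29 = 119, q_2 = 3*1 + 1 = 4.
  i=3: a_3=1, p_3 = 1*119 + 30 = 149, q_3 = 1*4 + 1 = 5.
Check: 149^2 - 888*5^2 = 22201 - 22200 = 1, so (x, y) = (149, 5) solves the equation, and by the theorem it is the least positive solution.

(x, y) = (149, 5)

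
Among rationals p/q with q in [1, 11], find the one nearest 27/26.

Expand x = 27/26 as a continued fraction with the Euclidean algorithm:
  27 = 1*26 + 1, so a_0 = 1.
  26 = 26*1 + 0, so a_1 = 26.
so x = [1; 26].
Convergents (p_i = a_i*p_{i-1} + p_{i-2}, q_i = a_i*q_{i-1} + q_{i-2} with p_{-2}=0, p_{-1}=1, q_{-2}=1, q_{-1}=0), until the denominator exceeds 11:
  i=0: a_0=1, p_0 = 1*1 + 0 = 1, q_0 = 1*0 + 1 = 1.
  i=1: a_1=26, p_1 = 26*1 + 1 = 27, q_1 = 26*1 + 0 = 26.
q_1 = 26 > 11, so the last convergent with denominator <= 11 is p_0/q_0 = 1/1.
The closest fraction with denominator <= 11 is either p_0/q_0 or the intermediate fraction (k*p_0 + p_{-1})/(k*q_0 + q_{-1}) with the largest k >= 1 whose denominator stays <= 11; these approach x as k grows, and every other convergent or intermediate fraction in range is farther away.
Largest k: floor((11 - q_{-1})/q_0) = floor((11 - 0)/1) = 11 (using the seeds p_{-1} = 1, q_{-1} = 0).
That gives (11*1 + 1)/(11*1 + 0) = 12/11.
Compare the errors: |x - 1/1| = |27*1 - 1*26|/(26*1) = 1/26, and |x - 12/11| = |27*11 - 12*26|/(26*11) = 15/286.
Cross-multiplying, 1*286 = 286 < 390 = 15*26, so 1/26 is smaller: the convergent 1/1 is closer to x than 12/11.

1/1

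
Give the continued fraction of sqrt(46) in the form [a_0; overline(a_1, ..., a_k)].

[6; overline(1, 3, 1, 1, 2, 6, 2, 1, 1, 3, 1, 12)]

Write x_i = (sqrt(46) + m_i)/d_i with (m_0, d_0) = (0, 1). a_0 = floor(sqrt(46)) = 6, since 6^2 = 36 <= 46 < 49 = 7^2.
Iterate m_{i+1} = d_i*a_i - m_i, d_{i+1} = (46 - m_{i+1}^2)/d_i, a_{i+1} = floor((a_0 + m_{i+1})/d_{i+1}):
  m_1 = 1*6 - 0 = 6, d_1 = (46 - 6^2)/1 = 10/1 = 10, a_1 = floor((6 + 6)/10) = 1.
  m_2 = 10*1 - 6 = 4, d_2 = (46 - 4^2)/10 = 30/10 = 3, a_2 = floor((6 + 4)/3) = 3.
  m_3 = 3*3 - 4 = 5, d_3 = (46 - 5^2)/3 = 21/3 = 7, a_3 = floor((6 + 5)/7) = 1.
  m_4 = 7*1 - 5 = 2, d_4 = (46 - 2^2)/7 = 42/7 = 6, a_4 = floor((6 + 2)/6) = 1.
  m_5 = 6*1 - 2 = 4, d_5 = (46 - 4^2)/6 = 30/6 = 5, a_5 = floor((6 + 4)/5) = 2.
  m_6 = 5*2 - 4 = 6, d_6 = (46 - 6^2)/5 = 10/5 = 2, a_6 = floor((6 + 6)/2) = 6.
  m_7 = 2*6 - 6 = 6, d_7 = (46 - 6^2)/2 = 10/2 = 5, a_7 = floor((6 + 6)/5) = 2.
  m_8 = 5*2 - 6 = 4, d_8 = (46 - 4^2)/5 = 30/5 = 6, a_8 = floor((6 + 4)/6) = 1.
  m_9 = 6*1 - 4 = 2, d_9 = (46 - 2^2)/6 = 42/6 = 7, a_9 = floor((6 + 2)/7) = 1.
  m_10 = 7*1 - 2 = 5, d_10 = (46 - 5^2)/7 = 21/7 = 3, a_10 = floor((6 + 5)/3) = 3.
  m_11 = 3*3 - 5 = 4, d_11 = (46 - 4^2)/3 = 30/3 = 10, a_11 = floor((6 + 4)/10) = 1.
  m_12 = 10*1 - 4 = 6, d_12 = (46 - 6^2)/10 = 10/10 = 1, a_12 = floor((6 + 6)/1) = 12.
  m_13 = 1*12 - 6 = 6, d_13 = (46 - 6^2)/1 = 10/1 = 10: (m_13, d_13) = (m_1, d_1) = (6, 10), so from here the quotients repeat a_1, ..., a_12; the period length is 12.
Hence the expansion of sqrt(46) is a_0 = 6 followed by the repeating block 1, 3, 1, 1, 2, 6, 2, 1, 1, 3, 1, 12 (period 12).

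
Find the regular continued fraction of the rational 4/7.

Run the Euclidean algorithm on 4 and 7; the successive quotients are the partial quotients a_0, a_1, ... (each step inverts the fractional part left over by the previous one):
  4 = 0*7 + 4, so a_0 = 0.
  7 = 1*4 + 3, so a_1 = 1.
  4 = 1*3 + 1, so a_2 = 1.
  3 = 3*1 + 0, so a_3 = 3.
The remainder reaches 0 after 4 divisions, so the expansion has 4 partial quotients, read off in order.

[0; 1, 1, 3]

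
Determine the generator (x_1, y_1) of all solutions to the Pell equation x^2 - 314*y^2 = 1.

First expand sqrt(314) as a continued fraction. With x_i = (sqrt(314) + m_i)/d_i and (m_0, d_0) = (0, 1): a_0 = floor(sqrt(314)) = 17, since 17^2 = 289 <= 314 < 324 = 18^2.
Iterate m_{i+1} = d_i*a_i - m_i, d_{i+1} = (314 - m_{i+1}^2)/d_i, a_{i+1} = floor((a_0 + m_{i+1})/d_{i+1}):
  m_1 = 1*17 - 0 = 17, d_1 = (314 - 17^2)/1 = 25/1 = 25, a_1 = floor((17 + 17)/25) = 1.
  m_2 = 25*1 - 17 = 8, d_2 = (314 - 8^2)/25 = 250/25 = 10, a_2 = floor((17 + 8)/10) = 2.
  m_3 = 10*2 - 8 = 12, d_3 = (314 - 12^2)/10 = 170/10 = 17, a_3 = floor((17 + 12)/17) = 1.
  m_4 = 17*1 - 12 = 5, d_4 = (314 - 5^2)/17 = 289/17 = 17, a_4 = floor((17 + 5)/17) = 1.
  m_5 = 17*1 - 5 = 12, d_5 = (314 - 12^2)/17 = 170/17 = 10, a_5 = floor((17 + 12)/10) = 2.
  m_6 = 10*2 - 12 = 8, d_6 = (314 - 8^2)/10 = 250/10 = 25, a_6 = floor((17 + 8)/25) = 1.
  m_7 = 25*1 - 8 = 17, d_7 = (314 - 17^2)/25 = 25/25 = 1, a_7 = floor((17 + 17)/1) = 34.
  m_8 = 1*34 - 17 = 17, d_8 = (314 - 17^2)/1 = 25/1 = 25: (m_8, d_8) = (m_1, d_1) = (17, 25), so from here the quotients repeat a_1, ..., a_7; the period length is 7.
So sqrt(314) = [17; (1, 2, 1, 1, 2, 1, 34)] with period length k = 7.
k is odd, so (p_{k-1}, q_{k-1}) only solves x^2 - 314y^2 = -1 and the fundamental solution of x^2 - 314y^2 = 1 is (p_{2k-1}, q_{2k-1}) = (p_13, q_13); compute convergents through index 13, running through the period twice.
Convergents (p_i = a_i*p_{i-1} + p_{i-2}, q_i = a_i*q_{i-1} + q_{i-2} with p_{-2}=0, p_{-1}=1, q_{-2}=1, q_{-1}=0):
  i=0: a_0=17, p_0 = 17*1 + 0 = 17, q_0 = 17*0 + 1 = 1.
  i=1: a_1=1, p_1 = 1*17 + 1 = 18, q_1 = 1*1 + 0 = 1.
  i=2: a_2=2, p_2 = 2*18 + 17 = 53, q_2 = 2*1 + 1 = 3.
  i=3: a_3=1, p_3 = 1*53 + 18 = 71, q_3 = 1*3 + 1 = 4.
  i=4: a_4=1, p_4 = 1*71 + 53 = 124, q_4 = 1*4 + 3 = 7.
  i=5: a_5=2, p_5 = 2*124 + 71 = 319, q_5 = 2*7 + 4 = 18.
  i=6: a_6=1, p_6 = 1*319 + 124 = 443, q_6 = 1*18 + 7 = 25.
  i=7: a_7=34, p_7 = 34*443 + 319 = 15381, q_7 = 34*25 + 18 = 868.
  i=8: a_8=1, p_8 = 1*15381 + 443 = 15824, q_8 = 1*868 + 25 = 893.
  i=9: a_9=2, p_9 = 2*15824 + 15381 = 47029, q_9 = 2*893 + 868 = 2654.
  i=10: a_10=1, p_10 = 1*47029 + 15824 = 62853, q_10 = 1*2654 + 893 = 3547.
  i=11: a_11=1, p_11 = 1*62853 + 47029 = 109882, q_11 = 1*3547 + 2654 = 6201.
  i=12: a_12=2, p_12 = 2*109882 + 62853 = 282617, q_12 = 2*6201 + 3547 = 15949.
  i=13: a_13=1, p_13 = 1*282617 + 109882 = 392499, q_13 = 1*15949 + 6201 = 22150.
Indeed p_6^2 - 314*q_6^2 = 196249 - 196250 = -1, not +1.
Check: 392499^2 - 314*22150^2 = 154055465001 - 154055465000 = 1, so (x, y) = (392499, 22150) solves the equation, and by the theorem it is the least positive solution.

(x, y) = (392499, 22150)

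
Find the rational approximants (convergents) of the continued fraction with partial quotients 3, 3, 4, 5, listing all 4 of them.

Using the convergent recurrence p_i = a_i*p_{i-1} + p_{i-2}, q_i = a_i*q_{i-1} + q_{i-2} with p_{-2}=0, p_{-1}=1, q_{-2}=1, q_{-1}=0:
  i=0: a_0=3, p_0 = 3*1 + 0 = 3, q_0 = 3*0 + 1 = 1.
  i=1: a_1=3, p_1 = 3*3 + 1 = 10, q_1 = 3*1 + 0 = 3.
  i=2: a_2=4, p_2 = 4*10 + 3 = 43, q_2 = 4*3 + 1 = 13.
  i=3: a_3=5, p_3 = 5*43 + 10 = 225, q_3 = 5*13 + 3 = 68.

3/1, 10/3, 43/13, 225/68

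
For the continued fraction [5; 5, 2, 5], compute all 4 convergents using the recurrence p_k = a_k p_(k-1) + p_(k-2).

5/1, 26/5, 57/11, 311/60

Using the convergent recurrence p_i = a_i*p_{i-1} + p_{i-2}, q_i = a_i*q_{i-1} + q_{i-2} with p_{-2}=0, p_{-1}=1, q_{-2}=1, q_{-1}=0:
  i=0: a_0=5, p_0 = 5*1 + 0 = 5, q_0 = 5*0 + 1 = 1.
  i=1: a_1=5, p_1 = 5*5 + 1 = 26, q_1 = 5*1 + 0 = 5.
  i=2: a_2=2, p_2 = 2*26 + 5 = 57, q_2 = 2*5 + 1 = 11.
  i=3: a_3=5, p_3 = 5*57 + 26 = 311, q_3 = 5*11 + 5 = 60.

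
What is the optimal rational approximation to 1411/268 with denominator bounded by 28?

Expand x = 1411/268 as a continued fraction with the Euclidean algorithm:
  1411 = 5*268 + 71, so a_0 = 5.
  268 = 3*71 + 55, so a_1 = 3.
  71 = 1*55 + 16, so a_2 = 1.
  55 = 3*16 + 7, so a_3 = 3.
  16 = 2*7 + 2, so a_4 = 2.
  7 = 3*2 + 1, so a_5 = 3.
  2 = 2*1 + 0, so a_6 = 2.
so x = [5; 3, 1, 3, 2, 3, 2].
Convergents (p_i = a_i*p_{i-1} + p_{i-2}, q_i = a_i*q_{i-1} + q_{i-2} with p_{-2}=0, p_{-1}=1, q_{-2}=1, q_{-1}=0), until the denominator exceeds 28:
  i=0: a_0=5, p_0 = 5*1 + 0 = 5, q_0 = 5*0 + 1 = 1.
  i=1: a_1=3, p_1 = 3*5 + 1 = 16, q_1 = 3*1 + 0 = 3.
  i=2: a_2=1, p_2 = 1*16 + 5 = 21, q_2 = 1*3 + 1 = 4.
  i=3: a_3=3, p_3 = 3*21 + 16 = 79, q_3 = 3*4 + 3 = 15.
  i=4: a_4=2, p_4 = 2*79 + 21 = 179, q_4 = 2*15 + 4 = 34.
q_4 = 34 > 28, so the last convergent with denominator <= 28 is p_3/q_3 = 79/15.
The closest fraction with denominator <= 28 is either p_3/q_3 or the intermediate fraction (k*p_3 + p_2)/(k*q_3 + q_2) with the largest k >= 1 whose denominator stays <= 28; these approach x as k grows, and every other convergent or intermediate fraction in range is farther away.
Largest k: floor((28 - q_2)/q_3) = floor((28 - 4)/15) = 1.
That gives (1*79 + 21)/(1*15 + 4) = 100/19.
Compare the errors: |x - 79/15| = |1411*15 - 79*268|/(268*15) = 7/4020, and |x - 100/19| = |1411*19 - 100*268|/(268*19) = 9/5092.
Cross-multiplying, 7*5092 = 35644 < 36180 = 9*4020, so 7/4020 is smaller: the convergent 79/15 is closer to x than 100/19.

79/15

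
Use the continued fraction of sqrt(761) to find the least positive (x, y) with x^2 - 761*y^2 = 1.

First expand sqrt(761) as a continued fraction. With x_i = (sqrt(761) + m_i)/d_i and (m_0, d_0) = (0, 1): a_0 = floor(sqrt(761)) = 27, since 27^2 = 729 <= 761 < 784 = 28^2.
Iterate m_{i+1} = d_i*a_i - m_i, d_{i+1} = (761 - m_{i+1}^2)/d_i, a_{i+1} = floor((a_0 + m_{i+1})/d_{i+1}):
  m_1 = 1*27 - 0 = 27, d_1 = (761 - 27^2)/1 = 32/1 = 32, a_1 = floor((27 + 27)/32) = 1.
  m_2 = 32*1 - 27 = 5, d_2 = (761 - 5^2)/32 = 736/32 = 23, a_2 = floor((27 + 5)/23) = 1.
  m_3 = 23*1 - 5 = 18, d_3 = (761 - 18^2)/23 = 437/23 = 19, a_3 = floor((27 + 18)/19) = 2.
  m_4 = 19*2 - 18 = 20, d_4 = (761 - 20^2)/19 = 361/19 = 19, a_4 = floor((27 + 20)/19) = 2.
  m_5 = 19*2 - 20 = 18, d_5 = (761 - 18^2)/19 = 437/19 = 23, a_5 = floor((27 + 18)/23) = 1.
  m_6 = 23*1 - 18 = 5, d_6 = (761 - 5^2)/23 = 736/23 = 32, a_6 = floor((27 + 5)/32) = 1.
  m_7 = 32*1 - 5 = 27, d_7 = (761 - 27^2)/32 = 32/32 = 1, a_7 = floor((27 + 27)/1) = 54.
  m_8 = 1*54 - 27 = 27, d_8 = (761 - 27^2)/1 = 32/1 = 32: (m_8, d_8) = (m_1, d_1) = (27, 32), so from here the quotients repeat a_1, ..., a_7; the period length is 7.
So sqrt(761) = [27; (1, 1, 2, 2, 1, 1, 54)] with period length k = 7.
k is odd, so (p_{k-1}, q_{k-1}) only solves x^2 - 761y^2 = -1 and the fundamental solution of x^2 - 761y^2 = 1 is (p_{2k-1}, q_{2k-1}) = (p_13, q_13); compute convergents through index 13, running through the period twice.
Convergents (p_i = a_i*p_{i-1} + p_{i-2}, q_i = a_i*q_{i-1} + q_{i-2} with p_{-2}=0, p_{-1}=1, q_{-2}=1, q_{-1}=0):
  i=0: a_0=27, p_0 = 27*1 + 0 = 27, q_0 = 27*0 + 1 = 1.
  i=1: a_1=1, p_1 = 1*27 + 1 = 28, q_1 = 1*1 + 0 = 1.
  i=2: a_2=1, p_2 = 1*28 + 27 = 55, q_2 = 1*1 + 1 = 2.
  i=3: a_3=2, p_3 = 2*55 + 28 = 138, q_3 = 2*2 + 1 = 5.
  i=4: a_4=2, p_4 = 2*138 + 55 = 331, q_4 = 2*5 + 2 = 12.
  i=5: a_5=1, p_5 = 1*331 + 138 = 469, q_5 = 1*12 + 5 = 17.
  i=6: a_6=1, p_6 = 1*469 + 331 = 800, q_6 = 1*17 + 12 = 29.
  i=7: a_7=54, p_7 = 54*800 + 469 = 43669, q_7 = 54*29 + 17 = 1583.
  i=8: a_8=1, p_8 = 1*43669 + 800 = 44469, q_8 = 1*1583 + 29 = 1612.
  i=9: a_9=1, p_9 = 1*44469 + 43669 = 88138, q_9 = 1*1612 + 1583 = 3195.
  i=10: a_10=2, p_10 = 2*88138 + 44469 = 220745, q_10 = 2*3195 + 1612 = 8002.
  i=11: a_11=2, p_11 = 2*220745 + 88138 = 529628, q_11 = 2*8002 + 3195 = 19199.
  i=12: a_12=1, p_12 = 1*529628 + 220745 = 750373, q_12 = 1*19199 + 8002 = 27201.
  i=13: a_13=1, p_13 = 1*750373 + 529628 = 1280001, q_13 = 1*27201 + 19199 = 46400.
Indeed p_6^2 - 761*q_6^2 = 640000 - 640001 = -1, not +1.
Check: 1280001^2 - 761*46400^2 = 1638402560001 - 1638402560000 = 1, so (x, y) = (1280001, 46400) solves the equation, and by the theorem it is the least positive solution.

(x, y) = (1280001, 46400)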